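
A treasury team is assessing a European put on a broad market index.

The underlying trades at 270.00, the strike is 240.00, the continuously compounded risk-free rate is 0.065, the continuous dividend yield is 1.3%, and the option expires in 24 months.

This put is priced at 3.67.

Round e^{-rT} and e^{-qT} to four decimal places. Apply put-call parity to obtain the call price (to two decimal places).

e^(−qT) = e^(−0.013·2) = 0.9743;  e^(−rT) = e^(−0.065·2) = 0.8781
Put-call parity: C − P = S·e^(−qT) − K·e^(−rT) = 270·0.9743 − 240·0.8781 = 263.0610 − 210.7440 = 52.3170
C = P + (C − P) = 3.67 + (52.3170) = 55.9870

55.99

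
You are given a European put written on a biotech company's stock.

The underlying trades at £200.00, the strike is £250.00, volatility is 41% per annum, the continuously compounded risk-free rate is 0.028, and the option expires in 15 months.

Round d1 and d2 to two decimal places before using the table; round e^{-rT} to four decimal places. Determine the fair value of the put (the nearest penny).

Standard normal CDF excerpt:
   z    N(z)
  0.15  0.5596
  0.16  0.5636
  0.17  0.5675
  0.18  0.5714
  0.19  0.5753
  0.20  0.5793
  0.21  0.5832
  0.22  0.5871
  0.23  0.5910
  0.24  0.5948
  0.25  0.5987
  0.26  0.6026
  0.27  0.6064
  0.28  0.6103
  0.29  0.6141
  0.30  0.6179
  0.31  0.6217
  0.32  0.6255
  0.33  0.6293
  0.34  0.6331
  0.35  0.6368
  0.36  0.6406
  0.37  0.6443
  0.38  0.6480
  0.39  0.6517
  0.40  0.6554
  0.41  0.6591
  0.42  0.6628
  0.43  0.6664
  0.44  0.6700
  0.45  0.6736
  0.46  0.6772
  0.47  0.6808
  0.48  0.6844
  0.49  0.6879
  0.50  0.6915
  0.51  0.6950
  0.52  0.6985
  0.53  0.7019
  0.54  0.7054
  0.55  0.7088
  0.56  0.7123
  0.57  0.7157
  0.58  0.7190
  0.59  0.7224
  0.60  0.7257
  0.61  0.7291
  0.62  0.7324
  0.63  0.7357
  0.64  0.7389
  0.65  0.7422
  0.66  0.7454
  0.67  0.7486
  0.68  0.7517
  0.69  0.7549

σ√T = 0.41·√1.25 = 0.4584
d₁ = [ln(200/250) + (0.028 + 0.41²/2)·1.25] / 0.4584 = [-0.2231 + 0.1401] / 0.4584 = -0.1812 ⇒ -0.18
d₂ = d₁ − σ√T = -0.1812 − 0.4584 = -0.6396 ⇒ -0.64
exp(−rT) = exp(−0.028·1.25) = 0.9656
P = 250·0.9656·N(0.64) − 200·N(0.18) = 250·0.9656·0.7389 − 200·0.5714 = 178.3705 − 114.2800 = 64.0905

£64.09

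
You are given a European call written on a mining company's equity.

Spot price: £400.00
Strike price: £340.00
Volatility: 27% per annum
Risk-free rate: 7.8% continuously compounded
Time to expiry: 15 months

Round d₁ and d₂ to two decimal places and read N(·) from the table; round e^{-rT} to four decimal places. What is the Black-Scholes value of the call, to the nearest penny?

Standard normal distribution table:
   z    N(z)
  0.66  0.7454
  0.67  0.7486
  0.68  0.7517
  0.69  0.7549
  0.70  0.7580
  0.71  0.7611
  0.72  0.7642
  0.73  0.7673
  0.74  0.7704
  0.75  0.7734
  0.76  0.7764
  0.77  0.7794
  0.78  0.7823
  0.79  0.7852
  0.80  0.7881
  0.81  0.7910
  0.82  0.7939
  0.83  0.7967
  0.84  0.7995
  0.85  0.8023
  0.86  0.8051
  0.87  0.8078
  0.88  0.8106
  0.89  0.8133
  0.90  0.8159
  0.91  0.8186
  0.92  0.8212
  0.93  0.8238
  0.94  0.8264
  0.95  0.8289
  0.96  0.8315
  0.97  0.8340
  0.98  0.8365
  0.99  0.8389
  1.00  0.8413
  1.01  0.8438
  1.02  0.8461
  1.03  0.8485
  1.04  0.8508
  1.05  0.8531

σ√T = 0.27·√1.25 = 0.3019
d₁ = [ln(400/340) + (0.078 + ½·0.27²)·1.25] / (σ√T) = (0.1625 + 0.1431) / 0.3019 = 1.0123 → 1.01
d₂ = 1.0123 − 0.3019 = 0.7104 → 0.71
e^(−rT) = e^(−0.078·1.25) = 0.9071
N(d₁) = N(1.01) = 0.8438;  N(d₂) = N(0.71) = 0.7611
C = 400·0.8438 − 340·0.9071·0.7611 = 337.5200 − 234.7339 = 102.7861

£102.79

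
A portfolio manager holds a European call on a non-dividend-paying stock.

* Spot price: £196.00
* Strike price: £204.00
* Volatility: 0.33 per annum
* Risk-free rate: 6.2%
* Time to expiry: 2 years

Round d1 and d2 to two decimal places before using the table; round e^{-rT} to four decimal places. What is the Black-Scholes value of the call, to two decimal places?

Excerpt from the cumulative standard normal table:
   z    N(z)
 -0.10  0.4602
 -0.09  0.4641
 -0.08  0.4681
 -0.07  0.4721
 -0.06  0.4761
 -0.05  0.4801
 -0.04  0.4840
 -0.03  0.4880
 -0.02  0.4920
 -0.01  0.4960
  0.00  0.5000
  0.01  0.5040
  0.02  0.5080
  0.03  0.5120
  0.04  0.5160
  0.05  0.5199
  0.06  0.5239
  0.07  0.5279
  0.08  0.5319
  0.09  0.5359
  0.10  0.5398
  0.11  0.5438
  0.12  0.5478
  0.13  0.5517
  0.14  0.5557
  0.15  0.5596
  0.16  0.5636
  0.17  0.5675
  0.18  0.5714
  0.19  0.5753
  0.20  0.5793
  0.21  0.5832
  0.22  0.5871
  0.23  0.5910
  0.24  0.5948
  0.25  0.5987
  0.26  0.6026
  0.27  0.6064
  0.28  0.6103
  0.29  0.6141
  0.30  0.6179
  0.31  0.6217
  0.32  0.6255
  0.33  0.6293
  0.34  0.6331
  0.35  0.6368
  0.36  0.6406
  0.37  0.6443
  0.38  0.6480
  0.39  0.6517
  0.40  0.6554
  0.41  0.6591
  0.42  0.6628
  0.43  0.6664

T = 2;  σ√T = 0.4667
d₁ = [ln(196/204) + (0.062 + ½·0.33²)·2] / (σ√T) = (-0.0400 + 0.2329) / 0.4667 = 0.4133 which rounds to 0.41
d₂ = 0.4133 − 0.4667 = -0.0534 which rounds to -0.05
e^(−rT) = e^(−0.062·2) = 0.8834
C = 196·N(0.41) − 204·0.8834·N(-0.05) = 196·0.6591 − 204·0.8834·0.4801 = 129.1836 − 86.5205 = 42.6631

£42.66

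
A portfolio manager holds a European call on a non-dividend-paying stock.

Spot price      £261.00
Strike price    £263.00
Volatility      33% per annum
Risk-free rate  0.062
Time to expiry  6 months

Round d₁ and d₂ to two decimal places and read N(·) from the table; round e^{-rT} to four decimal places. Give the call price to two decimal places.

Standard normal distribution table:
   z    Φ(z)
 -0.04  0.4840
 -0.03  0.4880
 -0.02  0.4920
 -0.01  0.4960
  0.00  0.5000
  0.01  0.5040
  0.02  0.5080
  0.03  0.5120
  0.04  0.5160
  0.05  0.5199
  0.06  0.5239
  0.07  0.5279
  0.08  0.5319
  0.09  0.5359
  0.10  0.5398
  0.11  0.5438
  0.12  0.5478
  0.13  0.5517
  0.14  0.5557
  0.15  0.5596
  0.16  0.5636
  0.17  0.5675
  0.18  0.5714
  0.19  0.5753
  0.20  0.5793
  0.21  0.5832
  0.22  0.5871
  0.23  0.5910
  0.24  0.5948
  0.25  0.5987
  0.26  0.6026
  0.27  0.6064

T = 0.5;  σ√T = 0.2333
d₁ = [ln(261/263) + (0.062 + 0.33²/2)·0.5] / 0.2333 = [-0.0076 + 0.0582] / 0.2333 = 0.2168 ≈ 0.22
d₂ = d₁ − σ√T = 0.2168 − 0.2333 = -0.0165 ≈ -0.02
exp(−rT) = exp(−0.062·0.5) = 0.9695
N(d₁) = N(0.22) = 0.5871;  N(d₂) = N(-0.02) = 0.4920
C = 261·0.5871 − 263·0.9695·0.4920 = 153.2331 − 125.4494 = 27.7837

£27.78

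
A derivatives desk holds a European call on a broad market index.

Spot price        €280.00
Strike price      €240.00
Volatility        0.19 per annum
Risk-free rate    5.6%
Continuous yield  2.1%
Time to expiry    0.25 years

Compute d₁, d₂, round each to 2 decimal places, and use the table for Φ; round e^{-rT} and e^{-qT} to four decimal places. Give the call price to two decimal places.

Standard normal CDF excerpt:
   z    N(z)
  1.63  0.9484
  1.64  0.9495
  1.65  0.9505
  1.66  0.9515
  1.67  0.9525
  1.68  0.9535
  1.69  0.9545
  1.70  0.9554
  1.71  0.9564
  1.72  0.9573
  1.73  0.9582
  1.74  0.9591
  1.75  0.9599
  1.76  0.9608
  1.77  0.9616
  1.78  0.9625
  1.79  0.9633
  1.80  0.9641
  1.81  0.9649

T = 0.25;  σ√T = 0.0950
ln(S/K) + (r − q + σ²/2)T = ln(280/240) + (0.056 − 0.021 + 0.19²/2)·0.25 = 0.1542 + 0.0133 = 0.1674
d₁ = 0.1674 / 0.0950 = 1.7622 ⇒ 1.76
d₂ = d₁ − σ√T = 1.7622 − 0.0950 = 1.6672 ⇒ 1.67
exp(−qT) = exp(−0.021·0.25) = 0.9948;  exp(−rT) = exp(−0.056·0.25) = 0.9861
N(d₁) = N(1.76) = 0.9608;  N(d₂) = N(1.67) = 0.9525
C = 280·0.9948·0.9608 − 240·0.9861·0.9525 = 267.6251 − 225.4225 = 42.2026

€42.20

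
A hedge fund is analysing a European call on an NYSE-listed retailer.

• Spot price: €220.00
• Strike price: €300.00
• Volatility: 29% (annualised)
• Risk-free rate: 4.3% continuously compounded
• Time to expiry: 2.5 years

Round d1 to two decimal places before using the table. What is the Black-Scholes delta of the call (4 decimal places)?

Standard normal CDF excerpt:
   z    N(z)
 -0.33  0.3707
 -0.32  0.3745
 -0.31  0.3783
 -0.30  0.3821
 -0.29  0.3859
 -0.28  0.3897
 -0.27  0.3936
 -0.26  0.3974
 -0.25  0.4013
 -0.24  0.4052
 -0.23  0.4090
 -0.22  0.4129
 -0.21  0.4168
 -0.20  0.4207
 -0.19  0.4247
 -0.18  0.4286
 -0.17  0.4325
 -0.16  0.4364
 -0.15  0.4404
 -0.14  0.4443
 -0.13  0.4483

0.4168

T = 2.5;  σ√T = 0.4585
ln(S/K) + (r + σ²/2)T = ln(220/300) + (0.043 + 0.29²/2)·2.5 = -0.3102 + 0.2126 = -0.0975
d₁ = -0.0975 / 0.4585 = -0.2127 ≈ -0.21
N(d₁) = N(-0.21) = 0.4168
Δ_call = N(d₁) = 0.4168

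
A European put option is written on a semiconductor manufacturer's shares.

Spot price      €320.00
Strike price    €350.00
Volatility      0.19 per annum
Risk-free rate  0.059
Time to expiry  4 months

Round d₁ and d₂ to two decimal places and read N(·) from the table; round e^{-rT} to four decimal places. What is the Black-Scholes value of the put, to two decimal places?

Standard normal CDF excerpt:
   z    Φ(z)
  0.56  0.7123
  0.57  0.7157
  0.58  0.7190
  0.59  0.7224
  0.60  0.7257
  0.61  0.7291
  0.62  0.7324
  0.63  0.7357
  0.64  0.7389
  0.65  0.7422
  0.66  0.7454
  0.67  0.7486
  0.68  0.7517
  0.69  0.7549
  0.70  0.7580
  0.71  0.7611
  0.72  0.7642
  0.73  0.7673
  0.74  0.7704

€28.98

σ√T = 0.19 × 0.5774 = 0.1097
d₁ = [ln(320/350) + (0.059 + 0.19²/2)·0.3333] / 0.1097 = [-0.0896 + 0.0257] / 0.1097 = -0.5828 ⇒ -0.58
d₂ = d₁ − σ√T = -0.5828 − 0.1097 = -0.6925 ⇒ -0.69
exp(−rT) = exp(−0.059·0.3333) = 0.9805
N(−d₂) = N(0.69) = 0.7549;  N(−d₁) = N(0.58) = 0.7190
P = 350·0.9805·0.7549 − 320·0.7190 = 259.0628 − 230.0800 = 28.9828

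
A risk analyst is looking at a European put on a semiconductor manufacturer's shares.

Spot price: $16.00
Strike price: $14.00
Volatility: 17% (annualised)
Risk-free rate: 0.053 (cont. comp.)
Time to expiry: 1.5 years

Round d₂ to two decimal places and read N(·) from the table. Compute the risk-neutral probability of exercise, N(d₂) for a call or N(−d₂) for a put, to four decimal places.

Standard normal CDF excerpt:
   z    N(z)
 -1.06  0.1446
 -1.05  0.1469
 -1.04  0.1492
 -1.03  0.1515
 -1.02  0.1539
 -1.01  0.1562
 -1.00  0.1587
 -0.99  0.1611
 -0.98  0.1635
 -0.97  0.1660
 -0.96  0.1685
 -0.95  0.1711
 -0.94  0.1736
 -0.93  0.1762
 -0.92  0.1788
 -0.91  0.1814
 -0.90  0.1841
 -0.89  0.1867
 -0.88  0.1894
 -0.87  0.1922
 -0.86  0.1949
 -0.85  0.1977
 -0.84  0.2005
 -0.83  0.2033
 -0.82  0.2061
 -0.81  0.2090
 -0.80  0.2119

0.1788

σ√T = 0.17·√1.5 = 0.2082
ln(S/K) + (r + σ²/2)T = ln(16/14) + (0.053 + 0.17²/2)·1.5 = 0.1335 + 0.1012 = 0.2347
d₁ = 0.2347 / 0.2082 = 1.1273 ⇒ 1.13
d₂ = d₁ − σ√T = 1.1273 − 0.2082 = 0.9191 ⇒ 0.92
Pr(exercise) under Q = N(−d₂) = N(-0.92) = 0.1788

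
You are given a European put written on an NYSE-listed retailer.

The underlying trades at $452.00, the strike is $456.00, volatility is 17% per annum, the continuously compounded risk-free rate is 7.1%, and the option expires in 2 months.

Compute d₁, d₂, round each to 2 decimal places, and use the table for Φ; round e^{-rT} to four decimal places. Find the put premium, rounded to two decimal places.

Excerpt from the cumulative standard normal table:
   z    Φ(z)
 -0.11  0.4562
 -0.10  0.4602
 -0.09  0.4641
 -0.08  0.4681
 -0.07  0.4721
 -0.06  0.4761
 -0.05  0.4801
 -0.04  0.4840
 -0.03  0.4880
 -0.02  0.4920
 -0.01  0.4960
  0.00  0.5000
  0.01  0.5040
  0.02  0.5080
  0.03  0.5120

$11.93

σ√T = 0.17·√0.1667 = 0.0694
d₁ = [ln(452/456) + (0.071 + ½·0.17²)·0.1667] / (σ√T) = (-0.0088 + 0.0142) / 0.0694 = 0.0783 which rounds to 0.08
d₂ = 0.0783 − 0.0694 = 0.0089 which rounds to 0.01
exp(−rT) = exp(−0.071·0.1667) = 0.9882
N(−d₂) = N(-0.01) = 0.4960;  N(−d₁) = N(-0.08) = 0.4681
P = 456·0.9882·0.4960 − 452·0.4681 = 223.5071 − 211.5812 = 11.9259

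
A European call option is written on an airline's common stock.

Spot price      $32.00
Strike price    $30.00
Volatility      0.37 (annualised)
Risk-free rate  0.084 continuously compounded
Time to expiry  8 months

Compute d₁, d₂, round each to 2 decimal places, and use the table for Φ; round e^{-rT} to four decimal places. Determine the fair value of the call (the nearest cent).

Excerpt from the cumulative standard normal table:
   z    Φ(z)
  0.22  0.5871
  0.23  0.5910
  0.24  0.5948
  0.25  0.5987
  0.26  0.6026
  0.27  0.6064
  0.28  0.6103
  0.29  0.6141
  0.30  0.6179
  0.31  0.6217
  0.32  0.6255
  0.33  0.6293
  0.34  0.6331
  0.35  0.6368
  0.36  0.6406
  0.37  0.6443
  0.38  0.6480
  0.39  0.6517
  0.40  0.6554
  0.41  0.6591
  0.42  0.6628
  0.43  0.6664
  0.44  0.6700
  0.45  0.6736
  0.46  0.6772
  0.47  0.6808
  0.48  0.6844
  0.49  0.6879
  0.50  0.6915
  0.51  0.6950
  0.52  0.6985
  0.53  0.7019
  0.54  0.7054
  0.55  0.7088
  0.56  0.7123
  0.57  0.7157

σ√T = 0.37·√0.6667 = 0.3021
d₁ = [ln(32/30) + (0.084 + 0.37²/2)·0.6667] / 0.3021 = [0.0645 + 0.1016] / 0.3021 = 0.5500 → 0.55
d₂ = d₁ − σ√T = 0.5500 − 0.3021 = 0.2479 → 0.25
exp(−rT) = exp(−0.084·0.6667) = 0.9455
C = 32·N(0.55) − 30·0.9455·N(0.25) = 32·0.7088 − 30·0.9455·0.5987 = 22.6816 − 16.9821 = 5.6995

$5.70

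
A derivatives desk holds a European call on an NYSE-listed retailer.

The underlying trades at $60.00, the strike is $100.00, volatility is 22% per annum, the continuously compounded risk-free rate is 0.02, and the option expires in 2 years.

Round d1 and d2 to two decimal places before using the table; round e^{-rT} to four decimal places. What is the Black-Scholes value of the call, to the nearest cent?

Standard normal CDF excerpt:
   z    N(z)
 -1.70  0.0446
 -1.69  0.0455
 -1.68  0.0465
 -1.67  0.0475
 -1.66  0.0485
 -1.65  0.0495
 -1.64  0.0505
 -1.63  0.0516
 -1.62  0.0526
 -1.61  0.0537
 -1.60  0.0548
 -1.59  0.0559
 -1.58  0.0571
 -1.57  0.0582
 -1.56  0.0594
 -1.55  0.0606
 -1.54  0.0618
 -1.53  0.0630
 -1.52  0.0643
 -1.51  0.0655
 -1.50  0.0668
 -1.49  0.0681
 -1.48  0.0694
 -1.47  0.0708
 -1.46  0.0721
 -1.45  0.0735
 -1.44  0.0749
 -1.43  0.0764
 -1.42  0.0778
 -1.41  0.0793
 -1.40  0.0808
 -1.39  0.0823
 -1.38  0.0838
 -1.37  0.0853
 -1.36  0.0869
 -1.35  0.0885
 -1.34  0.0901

T = 2;  σ√T = 0.3111
d₁ = [ln(60/100) + (0.02 + ½·0.22²)·2] / (σ√T) = (-0.5108 + 0.0884) / 0.3111 = -1.3577 → -1.36
d₂ = -1.3577 − 0.3111 = -1.6689 → -1.67
e^(−rT) = e^(−0.02·2) = 0.9608
C = 60·N(-1.36) − 100·0.9608·N(-1.67) = 60·0.0869 − 100·0.9608·0.0475 = 5.2140 − 4.5638 = 0.6502

$0.65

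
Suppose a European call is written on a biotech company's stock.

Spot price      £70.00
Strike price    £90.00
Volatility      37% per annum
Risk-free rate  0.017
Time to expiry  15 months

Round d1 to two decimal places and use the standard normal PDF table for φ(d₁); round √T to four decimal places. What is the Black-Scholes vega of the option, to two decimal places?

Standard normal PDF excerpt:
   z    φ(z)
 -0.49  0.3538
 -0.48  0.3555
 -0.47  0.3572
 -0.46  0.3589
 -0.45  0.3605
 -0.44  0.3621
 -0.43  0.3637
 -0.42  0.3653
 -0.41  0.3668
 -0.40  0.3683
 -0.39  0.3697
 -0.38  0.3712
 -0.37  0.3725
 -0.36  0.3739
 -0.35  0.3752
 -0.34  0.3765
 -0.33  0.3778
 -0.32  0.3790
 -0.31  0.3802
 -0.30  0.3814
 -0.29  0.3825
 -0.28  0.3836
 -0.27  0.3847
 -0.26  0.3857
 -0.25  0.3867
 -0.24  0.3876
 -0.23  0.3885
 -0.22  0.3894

29.36

T = 1.25;  σ√T = 0.4137
ln(S/K) + (r + σ²/2)T = ln(70/90) + (0.017 + 0.37²/2)·1.25 = -0.2513 + 0.1068 = -0.1445
d₁ = -0.1445 / 0.4137 = -0.3493 ⇒ -0.35
√T = √1.25 = 1.1180
φ(d₁) = φ(-0.35) = 0.3752
vega = S·φ(d₁)·√T = 70·0.3752·1.1180 = 29.3632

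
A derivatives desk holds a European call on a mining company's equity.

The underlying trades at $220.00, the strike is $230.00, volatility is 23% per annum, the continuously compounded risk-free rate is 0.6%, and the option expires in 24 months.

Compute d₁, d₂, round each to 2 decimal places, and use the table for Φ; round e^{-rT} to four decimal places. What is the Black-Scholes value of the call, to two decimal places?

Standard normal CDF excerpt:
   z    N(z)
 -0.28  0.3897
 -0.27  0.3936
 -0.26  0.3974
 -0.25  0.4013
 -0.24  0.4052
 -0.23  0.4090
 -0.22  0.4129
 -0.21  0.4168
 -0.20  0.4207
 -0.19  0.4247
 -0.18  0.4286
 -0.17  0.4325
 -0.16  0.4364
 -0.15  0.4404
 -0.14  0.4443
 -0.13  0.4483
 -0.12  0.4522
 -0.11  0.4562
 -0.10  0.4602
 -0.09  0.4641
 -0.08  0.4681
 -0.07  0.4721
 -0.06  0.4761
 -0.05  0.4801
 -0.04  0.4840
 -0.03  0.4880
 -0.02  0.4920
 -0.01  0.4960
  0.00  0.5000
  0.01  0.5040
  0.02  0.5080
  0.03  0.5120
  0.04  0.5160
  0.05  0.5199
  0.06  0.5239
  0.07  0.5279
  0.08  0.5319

$24.94

σ√T = 0.23·√2 = 0.3253
d₁ = [ln(220/230) + (0.006 + ½·0.23²)·2] / (σ√T) = (-0.0445 + 0.0649) / 0.3253 = 0.0629 ⇒ 0.06
d₂ = 0.0629 − 0.3253 = -0.2624 ⇒ -0.26
e^(−rT) = e^(−0.006·2) = 0.9881
N(d₁) = N(0.06) = 0.5239;  N(d₂) = N(-0.26) = 0.3974
C = 220·0.5239 − 230·0.9881·0.3974 = 115.2580 − 90.3143 = 24.9437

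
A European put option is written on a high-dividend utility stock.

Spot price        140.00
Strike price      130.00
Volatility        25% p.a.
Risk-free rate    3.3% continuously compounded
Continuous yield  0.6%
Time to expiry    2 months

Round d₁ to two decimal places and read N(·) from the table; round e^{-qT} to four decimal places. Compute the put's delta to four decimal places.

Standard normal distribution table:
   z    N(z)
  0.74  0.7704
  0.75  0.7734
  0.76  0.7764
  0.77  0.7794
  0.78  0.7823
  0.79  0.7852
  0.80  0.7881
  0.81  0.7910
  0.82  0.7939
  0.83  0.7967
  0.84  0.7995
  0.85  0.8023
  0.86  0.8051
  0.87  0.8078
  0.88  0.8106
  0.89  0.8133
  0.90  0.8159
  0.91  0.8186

-0.2059

T = 0.1667;  σ√T = 0.1021
d₁ = [ln(140/130) + (0.033 − 0.006 + 0.25²/2)·0.1667] / 0.1021 = [0.0741 + 0.0097] / 0.1021 = 0.8212 ⇒ 0.82
N(d₁) = N(0.82) = 0.7939
Δ_put = exp(−qT)·(N(d₁) − 1) = 0.9990·(0.7939 − 1) = -0.2059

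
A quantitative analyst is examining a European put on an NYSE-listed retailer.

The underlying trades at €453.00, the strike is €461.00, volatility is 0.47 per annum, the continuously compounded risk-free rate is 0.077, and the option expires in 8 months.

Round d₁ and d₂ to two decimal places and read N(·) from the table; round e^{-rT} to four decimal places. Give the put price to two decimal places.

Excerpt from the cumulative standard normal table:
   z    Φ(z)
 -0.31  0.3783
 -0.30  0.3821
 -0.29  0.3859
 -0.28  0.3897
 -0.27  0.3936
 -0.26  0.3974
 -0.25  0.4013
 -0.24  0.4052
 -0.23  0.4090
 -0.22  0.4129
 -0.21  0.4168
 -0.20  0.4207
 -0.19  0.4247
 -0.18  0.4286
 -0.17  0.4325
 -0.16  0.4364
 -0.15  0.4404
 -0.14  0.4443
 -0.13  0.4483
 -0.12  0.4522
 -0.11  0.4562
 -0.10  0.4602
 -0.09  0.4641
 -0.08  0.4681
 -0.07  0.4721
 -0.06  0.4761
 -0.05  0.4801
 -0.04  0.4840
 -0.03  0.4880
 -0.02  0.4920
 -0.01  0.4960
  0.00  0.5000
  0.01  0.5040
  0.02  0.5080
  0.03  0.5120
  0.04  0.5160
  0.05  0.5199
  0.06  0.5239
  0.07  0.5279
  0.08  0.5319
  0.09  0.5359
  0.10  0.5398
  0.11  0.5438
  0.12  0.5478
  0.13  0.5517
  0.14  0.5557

€59.87

σ√T = 0.47·√0.6667 = 0.3838
d₁ = [ln(453/461) + (0.077 + 0.47²/2)·0.6667] / 0.3838 = [-0.0175 + 0.1250] / 0.3838 = 0.2800 ⇒ 0.28
d₂ = d₁ − σ√T = 0.2800 − 0.3838 = -0.1037 ⇒ -0.10
e^(−rT) = e^(−0.077·0.6667) = 0.9500
N(−d₂) = N(0.10) = 0.5398;  N(−d₁) = N(-0.28) = 0.3897
P = 461·0.9500·0.5398 − 453·0.3897 = 236.4054 − 176.5341 = 59.8713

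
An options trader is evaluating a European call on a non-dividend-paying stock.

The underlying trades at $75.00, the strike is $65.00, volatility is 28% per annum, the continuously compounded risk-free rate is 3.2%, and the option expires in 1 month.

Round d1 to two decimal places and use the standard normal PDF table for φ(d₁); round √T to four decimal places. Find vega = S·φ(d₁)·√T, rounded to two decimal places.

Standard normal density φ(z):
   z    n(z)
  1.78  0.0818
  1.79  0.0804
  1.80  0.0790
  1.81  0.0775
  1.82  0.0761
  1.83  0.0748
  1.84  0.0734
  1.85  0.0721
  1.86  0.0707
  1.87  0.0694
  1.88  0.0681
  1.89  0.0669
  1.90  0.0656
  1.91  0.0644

σ√T = 0.28 × 0.2887 = 0.0808
d₁ = [ln(75/65) + (0.032 + 0.28²/2)·0.08333] / 0.0808 = [0.1431 + 0.0059] / 0.0808 = 1.8438 ⇒ 1.84
√T = √0.08333 = 0.2887
φ(d₁) = φ(1.84) = 0.0734
vega = S·φ(d₁)·√T = 75·0.0734·0.2887 = 1.5893

1.59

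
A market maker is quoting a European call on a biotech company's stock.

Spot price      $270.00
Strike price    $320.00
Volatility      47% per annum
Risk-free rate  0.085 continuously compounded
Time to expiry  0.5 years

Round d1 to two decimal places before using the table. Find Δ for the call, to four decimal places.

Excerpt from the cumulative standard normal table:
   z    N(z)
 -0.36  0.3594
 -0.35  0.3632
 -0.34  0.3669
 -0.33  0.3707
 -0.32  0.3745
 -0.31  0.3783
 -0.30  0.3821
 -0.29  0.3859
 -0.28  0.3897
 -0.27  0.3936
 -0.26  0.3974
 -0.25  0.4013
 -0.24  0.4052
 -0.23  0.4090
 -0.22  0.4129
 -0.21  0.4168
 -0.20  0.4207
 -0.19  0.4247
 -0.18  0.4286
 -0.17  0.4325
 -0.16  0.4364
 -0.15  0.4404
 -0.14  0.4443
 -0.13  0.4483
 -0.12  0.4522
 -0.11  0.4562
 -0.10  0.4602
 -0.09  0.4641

0.4129

T = 0.5;  σ√T = 0.3323
d₁ = [ln(270/320) + (0.085 + 0.47²/2)·0.5] / 0.3323 = [-0.1699 + 0.0977] / 0.3323 = -0.2172 → -0.22
N(d₁) = N(-0.22) = 0.4129
Δ_call = N(d₁) = 0.4129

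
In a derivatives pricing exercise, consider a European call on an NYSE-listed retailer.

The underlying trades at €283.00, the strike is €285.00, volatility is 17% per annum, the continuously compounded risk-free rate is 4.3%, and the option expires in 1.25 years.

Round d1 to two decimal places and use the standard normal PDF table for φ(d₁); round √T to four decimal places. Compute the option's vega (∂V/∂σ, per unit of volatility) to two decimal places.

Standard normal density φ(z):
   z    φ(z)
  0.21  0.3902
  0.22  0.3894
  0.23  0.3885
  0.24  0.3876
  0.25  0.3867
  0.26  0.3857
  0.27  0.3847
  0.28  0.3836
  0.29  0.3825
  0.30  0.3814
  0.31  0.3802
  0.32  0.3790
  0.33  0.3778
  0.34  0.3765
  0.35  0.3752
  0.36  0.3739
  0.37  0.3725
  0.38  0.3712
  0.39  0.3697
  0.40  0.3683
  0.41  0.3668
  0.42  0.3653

119.12

T = 1.25;  σ√T = 0.1901
d₁ = [ln(283/285) + (0.043 + ½·0.17²)·1.25] / (σ√T) = (-0.0070 + 0.0718) / 0.1901 = 0.3408 which rounds to 0.34
√T = √1.25 = 1.1180
φ(d₁) = φ(0.34) = 0.3765
vega = S·φ(d₁)·√T = 283·0.3765·1.1180 = 119.1223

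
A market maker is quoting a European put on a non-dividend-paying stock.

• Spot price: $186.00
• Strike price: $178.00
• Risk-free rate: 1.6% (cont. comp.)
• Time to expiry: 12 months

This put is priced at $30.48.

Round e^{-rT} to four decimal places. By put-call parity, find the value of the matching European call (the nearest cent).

exp(−rT) = exp(−0.016·1) = 0.9841
Put-call parity: C − P = S − K·e^(−rT) = 186 − 178·0.9841 = 186 − 175.1698 = 10.8302
C = P + (C − P) = 30.48 + (10.8302) = 41.3102

$41.31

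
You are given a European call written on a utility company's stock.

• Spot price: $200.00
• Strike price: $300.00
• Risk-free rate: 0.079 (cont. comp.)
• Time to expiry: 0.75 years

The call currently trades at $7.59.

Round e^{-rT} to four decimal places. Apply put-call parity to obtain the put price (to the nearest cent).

e^(−rT) = e^(−0.079·0.75) = 0.9425
Put-call parity: C − P = S − K·e^(−rT) = 200 − 300·0.9425 = 200 − 282.7500 = -82.7500
P = C − (C − P) = 7.59 − (-82.7500) = 90.3400

$90.34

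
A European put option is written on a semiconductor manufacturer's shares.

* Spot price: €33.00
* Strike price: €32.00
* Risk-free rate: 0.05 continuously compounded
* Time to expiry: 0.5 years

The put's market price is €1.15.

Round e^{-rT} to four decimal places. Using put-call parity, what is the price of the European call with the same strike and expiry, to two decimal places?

exp(−rT) = exp(−0.05·0.5) = 0.9753
Put-call parity: C − P = S − K·e^(−rT) = 33 − 32·0.9753 = 33 − 31.2096 = 1.7904
C = P + (C − P) = 1.15 + (1.7904) = 2.9404

€2.94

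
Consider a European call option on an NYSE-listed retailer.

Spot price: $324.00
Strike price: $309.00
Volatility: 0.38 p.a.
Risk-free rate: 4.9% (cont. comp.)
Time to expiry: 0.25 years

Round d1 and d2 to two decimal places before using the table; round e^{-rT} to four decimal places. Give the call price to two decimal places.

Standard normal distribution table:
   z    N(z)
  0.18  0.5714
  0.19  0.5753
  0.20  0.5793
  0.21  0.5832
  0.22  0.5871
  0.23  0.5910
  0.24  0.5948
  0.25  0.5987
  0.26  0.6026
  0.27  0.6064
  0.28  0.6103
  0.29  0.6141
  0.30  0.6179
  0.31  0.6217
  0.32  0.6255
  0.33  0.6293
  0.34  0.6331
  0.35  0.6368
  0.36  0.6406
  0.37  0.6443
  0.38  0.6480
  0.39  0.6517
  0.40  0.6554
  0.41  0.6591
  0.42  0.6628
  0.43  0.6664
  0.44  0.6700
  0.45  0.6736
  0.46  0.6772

$34.35

σ√T = 0.38·√0.25 = 0.1900
d₁ = [ln(324/309) + (0.049 + ½·0.38²)·0.25] / (σ√T) = (0.0474 + 0.0303) / 0.1900 = 0.4090 → 0.41
d₂ = 0.4090 − 0.1900 = 0.2190 → 0.22
e^(−rT) = e^(−0.049·0.25) = 0.9878
N(d₁) = N(0.41) = 0.6591;  N(d₂) = N(0.22) = 0.5871
C = 324·0.6591 − 309·0.9878·0.5871 = 213.5484 − 179.2007 = 34.3477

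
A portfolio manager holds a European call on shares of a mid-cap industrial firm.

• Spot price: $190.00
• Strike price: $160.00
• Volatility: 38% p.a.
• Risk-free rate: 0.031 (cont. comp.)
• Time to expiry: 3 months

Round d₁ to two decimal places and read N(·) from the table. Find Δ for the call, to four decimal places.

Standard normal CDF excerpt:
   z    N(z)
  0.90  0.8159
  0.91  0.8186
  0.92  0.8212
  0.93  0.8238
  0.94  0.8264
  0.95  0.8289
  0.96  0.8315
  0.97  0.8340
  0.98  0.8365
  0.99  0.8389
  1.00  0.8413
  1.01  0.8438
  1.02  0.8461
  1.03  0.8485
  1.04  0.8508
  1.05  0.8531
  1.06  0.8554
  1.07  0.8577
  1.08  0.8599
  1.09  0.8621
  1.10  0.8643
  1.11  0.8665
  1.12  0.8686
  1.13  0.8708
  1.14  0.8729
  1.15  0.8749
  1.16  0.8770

T = 0.25;  σ√T = 0.1900
d₁ = [ln(190/160) + (0.031 + 0.38²/2)·0.25] / 0.1900 = [0.1719 + 0.0258] / 0.1900 = 1.0403 → 1.04
N(d₁) = N(1.04) = 0.8508
Δ_call = N(d₁) = 0.8508

0.8508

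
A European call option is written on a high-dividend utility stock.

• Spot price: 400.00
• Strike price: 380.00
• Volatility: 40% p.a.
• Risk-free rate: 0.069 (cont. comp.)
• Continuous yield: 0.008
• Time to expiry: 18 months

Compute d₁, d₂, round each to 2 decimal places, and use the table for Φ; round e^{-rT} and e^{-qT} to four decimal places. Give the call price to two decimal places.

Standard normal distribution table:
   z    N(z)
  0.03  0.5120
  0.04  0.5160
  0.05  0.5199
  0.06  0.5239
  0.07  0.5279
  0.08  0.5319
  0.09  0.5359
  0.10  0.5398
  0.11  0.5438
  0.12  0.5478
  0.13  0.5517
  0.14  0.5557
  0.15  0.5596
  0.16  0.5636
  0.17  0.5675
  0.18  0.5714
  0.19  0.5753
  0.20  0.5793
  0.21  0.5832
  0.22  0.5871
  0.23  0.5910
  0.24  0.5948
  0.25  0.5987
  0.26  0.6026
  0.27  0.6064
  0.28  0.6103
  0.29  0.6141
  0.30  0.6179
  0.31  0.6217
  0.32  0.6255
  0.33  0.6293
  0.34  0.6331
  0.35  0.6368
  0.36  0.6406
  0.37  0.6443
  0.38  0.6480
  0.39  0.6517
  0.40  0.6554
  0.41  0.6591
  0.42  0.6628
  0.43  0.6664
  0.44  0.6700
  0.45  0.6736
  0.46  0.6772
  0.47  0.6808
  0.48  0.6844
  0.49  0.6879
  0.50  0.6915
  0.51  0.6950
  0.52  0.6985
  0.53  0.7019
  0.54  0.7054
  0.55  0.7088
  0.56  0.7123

T = 1.5;  σ√T = 0.4899
d₁ = [ln(400/380) + (0.069 − 0.008 + 0.4²/2)·1.5] / 0.4899 = [0.0513 + 0.2115] / 0.4899 = 0.5364 ≈ 0.54
d₂ = d₁ − σ√T = 0.5364 − 0.4899 = 0.0465 ≈ 0.05
e^(−qT) = e^(−0.008·1.5) = 0.9881;  e^(−rT) = e^(−0.069·1.5) = 0.9017
N(d₁) = N(0.54) = 0.7054;  N(d₂) = N(0.05) = 0.5199
C = 400·0.9881·0.7054 − 380·0.9017·0.5199 = 278.8023 − 178.1417 = 100.6606

100.66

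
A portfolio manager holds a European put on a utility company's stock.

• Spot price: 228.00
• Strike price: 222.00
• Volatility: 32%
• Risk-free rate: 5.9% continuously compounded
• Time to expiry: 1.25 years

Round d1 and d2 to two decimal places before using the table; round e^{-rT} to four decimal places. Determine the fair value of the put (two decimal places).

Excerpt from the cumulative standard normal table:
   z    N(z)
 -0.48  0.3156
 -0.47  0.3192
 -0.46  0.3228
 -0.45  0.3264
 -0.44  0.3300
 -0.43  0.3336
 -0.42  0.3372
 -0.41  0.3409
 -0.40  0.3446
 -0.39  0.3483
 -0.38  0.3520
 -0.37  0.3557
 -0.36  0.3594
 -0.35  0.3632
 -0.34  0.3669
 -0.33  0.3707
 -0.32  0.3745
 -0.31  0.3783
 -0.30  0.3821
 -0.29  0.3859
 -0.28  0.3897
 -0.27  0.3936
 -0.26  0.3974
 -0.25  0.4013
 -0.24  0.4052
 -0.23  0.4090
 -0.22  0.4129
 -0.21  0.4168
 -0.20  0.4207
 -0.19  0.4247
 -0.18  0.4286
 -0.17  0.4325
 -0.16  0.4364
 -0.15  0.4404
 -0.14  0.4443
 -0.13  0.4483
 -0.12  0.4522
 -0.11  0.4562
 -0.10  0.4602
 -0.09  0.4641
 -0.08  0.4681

21.30

σ√T = 0.32·√1.25 = 0.3578
ln(S/K) + (r + σ²/2)T = ln(228/222) + (0.059 + 0.32²/2)·1.25 = 0.0267 + 0.1377 = 0.1644
d₁ = 0.1644 / 0.3578 = 0.4596 which rounds to 0.46
d₂ = d₁ − σ√T = 0.4596 − 0.3578 = 0.1018 which rounds to 0.10
exp(−rT) = exp(−0.059·1.25) = 0.9289
N(−d₂) = N(-0.10) = 0.4602;  N(−d₁) = N(-0.46) = 0.3228
P = 222·0.9289·0.4602 − 228·0.3228 = 94.9005 − 73.5984 = 21.3021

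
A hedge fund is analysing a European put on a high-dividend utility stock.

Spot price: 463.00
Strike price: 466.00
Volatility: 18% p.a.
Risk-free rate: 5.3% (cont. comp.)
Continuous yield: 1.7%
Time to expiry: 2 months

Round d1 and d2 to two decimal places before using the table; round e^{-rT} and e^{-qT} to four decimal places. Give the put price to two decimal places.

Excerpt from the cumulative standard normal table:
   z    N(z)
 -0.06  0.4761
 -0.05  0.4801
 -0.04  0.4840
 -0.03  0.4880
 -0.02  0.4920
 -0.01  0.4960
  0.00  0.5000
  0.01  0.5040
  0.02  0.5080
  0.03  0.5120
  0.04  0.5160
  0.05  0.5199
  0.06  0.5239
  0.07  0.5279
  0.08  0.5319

13.03

T = 0.1667;  σ√T = 0.0735
d₁ = [ln(463/466) + (0.053 − 0.017 + 0.18²/2)·0.1667] / 0.0735 = [-0.0065 + 0.0087] / 0.0735 = 0.0305 which rounds to 0.03
d₂ = d₁ − σ√T = 0.0305 − 0.0735 = -0.0430 which rounds to -0.04
exp(−qT) = exp(−0.017·0.1667) = 0.9972;  exp(−rT) = exp(−0.053·0.1667) = 0.9912
N(−d₂) = N(0.04) = 0.5160;  N(−d₁) = N(-0.03) = 0.4880
P = 466·0.9912·0.5160 − 463·0.9972·0.4880 = 238.3400 − 225.3114 = 13.0286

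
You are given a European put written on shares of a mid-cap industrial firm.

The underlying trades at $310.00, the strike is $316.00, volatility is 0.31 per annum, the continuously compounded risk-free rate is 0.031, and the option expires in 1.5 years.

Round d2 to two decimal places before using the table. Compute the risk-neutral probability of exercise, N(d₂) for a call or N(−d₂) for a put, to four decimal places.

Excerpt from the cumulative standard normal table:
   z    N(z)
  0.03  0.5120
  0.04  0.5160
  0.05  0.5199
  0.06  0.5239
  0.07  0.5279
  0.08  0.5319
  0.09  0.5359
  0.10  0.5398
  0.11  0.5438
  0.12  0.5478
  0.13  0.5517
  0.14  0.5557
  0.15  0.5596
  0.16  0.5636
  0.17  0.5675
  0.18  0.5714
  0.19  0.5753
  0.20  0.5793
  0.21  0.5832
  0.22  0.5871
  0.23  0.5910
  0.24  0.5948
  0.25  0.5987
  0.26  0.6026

σ√T = 0.31·√1.5 = 0.3797
ln(S/K) + (r + σ²/2)T = ln(310/316) + (0.031 + 0.31²/2)·1.5 = -0.0192 + 0.1186 = 0.0994
d₁ = 0.0994 / 0.3797 = 0.2618 → 0.26
d₂ = d₁ − σ√T = 0.2618 − 0.3797 = -0.1179 → -0.12
Pr(exercise) under Q = N(−d₂) = N(0.12) = 0.5478

0.5478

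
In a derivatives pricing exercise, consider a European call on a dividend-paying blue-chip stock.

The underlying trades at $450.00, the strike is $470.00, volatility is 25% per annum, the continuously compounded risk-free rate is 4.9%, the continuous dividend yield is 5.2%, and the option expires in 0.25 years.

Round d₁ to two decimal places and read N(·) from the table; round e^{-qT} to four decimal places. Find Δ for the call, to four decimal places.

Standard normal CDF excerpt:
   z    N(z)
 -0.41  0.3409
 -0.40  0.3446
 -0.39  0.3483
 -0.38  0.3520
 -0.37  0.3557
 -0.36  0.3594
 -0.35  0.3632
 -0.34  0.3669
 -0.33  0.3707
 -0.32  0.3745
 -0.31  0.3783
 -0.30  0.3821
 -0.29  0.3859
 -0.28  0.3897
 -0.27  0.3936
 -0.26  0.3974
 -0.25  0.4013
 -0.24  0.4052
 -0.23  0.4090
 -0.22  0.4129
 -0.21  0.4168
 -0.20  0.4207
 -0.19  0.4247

0.3809

σ√T = 0.25 × 0.5000 = 0.1250
d₁ = [ln(450/470) + (0.049 − 0.052 + ½·0.25²)·0.25] / (σ√T) = (-0.0435 + 0.0071) / 0.1250 = -0.2914 ⇒ -0.29
N(d₁) = N(-0.29) = 0.3859
Δ_call = e^(−qT)·N(d₁) = 0.9871·0.3859 = 0.3809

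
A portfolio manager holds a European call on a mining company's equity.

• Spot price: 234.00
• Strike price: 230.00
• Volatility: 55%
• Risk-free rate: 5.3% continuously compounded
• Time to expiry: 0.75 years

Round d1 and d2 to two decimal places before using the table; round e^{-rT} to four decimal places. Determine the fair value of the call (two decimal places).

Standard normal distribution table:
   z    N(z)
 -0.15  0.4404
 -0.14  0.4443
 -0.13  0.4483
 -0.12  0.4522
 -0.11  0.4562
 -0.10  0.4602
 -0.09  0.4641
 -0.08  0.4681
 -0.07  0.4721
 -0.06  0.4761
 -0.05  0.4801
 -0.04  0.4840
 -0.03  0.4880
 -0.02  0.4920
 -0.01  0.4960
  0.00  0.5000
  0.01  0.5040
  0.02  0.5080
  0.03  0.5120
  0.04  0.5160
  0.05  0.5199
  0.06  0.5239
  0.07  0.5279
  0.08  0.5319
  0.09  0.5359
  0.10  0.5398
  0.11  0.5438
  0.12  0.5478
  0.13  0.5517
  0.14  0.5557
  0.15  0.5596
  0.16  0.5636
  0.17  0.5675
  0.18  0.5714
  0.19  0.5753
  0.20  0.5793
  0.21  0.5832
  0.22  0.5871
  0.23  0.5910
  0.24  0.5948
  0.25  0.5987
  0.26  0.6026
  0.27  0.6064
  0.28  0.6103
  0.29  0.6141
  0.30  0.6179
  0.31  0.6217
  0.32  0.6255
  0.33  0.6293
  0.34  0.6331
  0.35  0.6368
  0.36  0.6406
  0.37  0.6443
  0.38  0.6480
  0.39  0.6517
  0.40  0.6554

49.95

σ√T = 0.55·√0.75 = 0.4763
d₁ = [ln(234/230) + (0.053 + 0.55²/2)·0.75] / 0.4763 = [0.0172 + 0.1532] / 0.4763 = 0.3578 ⇒ 0.36
d₂ = d₁ − σ√T = 0.3578 − 0.4763 = -0.1185 ⇒ -0.12
exp(−rT) = exp(−0.053·0.75) = 0.9610
C = 234·N(0.36) − 230·0.9610·N(-0.12) = 234·0.6406 − 230·0.9610·0.4522 = 149.9004 − 99.9498 = 49.9506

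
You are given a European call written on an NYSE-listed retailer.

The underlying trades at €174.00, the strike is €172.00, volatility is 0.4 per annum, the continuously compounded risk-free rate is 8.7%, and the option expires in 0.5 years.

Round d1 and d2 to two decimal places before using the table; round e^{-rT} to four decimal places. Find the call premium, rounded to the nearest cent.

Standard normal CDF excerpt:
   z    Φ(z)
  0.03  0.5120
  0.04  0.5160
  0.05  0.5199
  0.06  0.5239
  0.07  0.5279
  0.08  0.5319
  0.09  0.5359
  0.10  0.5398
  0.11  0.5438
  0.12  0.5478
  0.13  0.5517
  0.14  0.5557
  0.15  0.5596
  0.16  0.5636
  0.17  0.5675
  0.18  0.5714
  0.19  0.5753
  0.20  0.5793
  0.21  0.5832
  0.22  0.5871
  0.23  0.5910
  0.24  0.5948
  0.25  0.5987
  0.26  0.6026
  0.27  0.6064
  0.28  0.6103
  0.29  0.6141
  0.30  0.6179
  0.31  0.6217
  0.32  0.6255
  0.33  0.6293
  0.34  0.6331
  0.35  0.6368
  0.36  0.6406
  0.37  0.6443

€24.55

σ√T = 0.4 × 0.7071 = 0.2828
d₁ = [ln(174/172) + (0.087 + 0.4²/2)·0.5] / 0.2828 = [0.0116 + 0.0835] / 0.2828 = 0.3361 ≈ 0.34
d₂ = d₁ − σ√T = 0.3361 − 0.2828 = 0.0532 ≈ 0.05
e^(−rT) = e^(−0.087·0.5) = 0.9574
C = 174·N(0.34) − 172·0.9574·N(0.05) = 174·0.6331 − 172·0.9574·0.5199 = 110.1594 − 85.6134 = 24.5460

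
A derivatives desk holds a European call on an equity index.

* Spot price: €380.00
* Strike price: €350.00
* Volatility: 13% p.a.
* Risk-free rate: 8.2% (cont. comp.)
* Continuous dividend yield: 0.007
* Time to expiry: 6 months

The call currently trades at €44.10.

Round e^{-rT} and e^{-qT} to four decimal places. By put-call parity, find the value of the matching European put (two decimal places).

exp(−qT) = exp(−0.007·0.5) = 0.9965;  exp(−rT) = exp(−0.082·0.5) = 0.9598
Put-call parity: C − P = S·e^(−qT) − K·e^(−rT) = 380·0.9965 − 350·0.9598 = 378.6700 − 335.9300 = 42.7400
P = C − (C − P) = 44.10 − (42.7400) = 1.3600

€1.36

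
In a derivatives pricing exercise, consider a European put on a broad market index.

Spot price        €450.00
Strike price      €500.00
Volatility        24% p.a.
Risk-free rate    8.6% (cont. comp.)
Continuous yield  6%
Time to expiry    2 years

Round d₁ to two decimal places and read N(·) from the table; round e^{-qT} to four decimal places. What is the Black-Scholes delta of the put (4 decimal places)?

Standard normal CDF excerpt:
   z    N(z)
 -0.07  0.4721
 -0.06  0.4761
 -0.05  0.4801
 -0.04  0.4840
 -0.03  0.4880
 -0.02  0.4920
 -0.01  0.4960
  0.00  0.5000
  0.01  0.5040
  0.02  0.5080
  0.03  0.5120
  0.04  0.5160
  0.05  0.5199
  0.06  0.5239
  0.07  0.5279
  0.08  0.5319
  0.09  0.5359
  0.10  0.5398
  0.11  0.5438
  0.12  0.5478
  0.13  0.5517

-0.4399

σ√T = 0.24·√2 = 0.3394
d₁ = [ln(450/500) + (0.086 − 0.06 + 0.24²/2)·2] / 0.3394 = [-0.1054 + 0.1096] / 0.3394 = 0.0125 ≈ 0.01
N(d₁) = N(0.01) = 0.5040
Δ_put = exp(−qT)·(N(d₁) − 1) = 0.8869·(0.5040 − 1) = -0.4399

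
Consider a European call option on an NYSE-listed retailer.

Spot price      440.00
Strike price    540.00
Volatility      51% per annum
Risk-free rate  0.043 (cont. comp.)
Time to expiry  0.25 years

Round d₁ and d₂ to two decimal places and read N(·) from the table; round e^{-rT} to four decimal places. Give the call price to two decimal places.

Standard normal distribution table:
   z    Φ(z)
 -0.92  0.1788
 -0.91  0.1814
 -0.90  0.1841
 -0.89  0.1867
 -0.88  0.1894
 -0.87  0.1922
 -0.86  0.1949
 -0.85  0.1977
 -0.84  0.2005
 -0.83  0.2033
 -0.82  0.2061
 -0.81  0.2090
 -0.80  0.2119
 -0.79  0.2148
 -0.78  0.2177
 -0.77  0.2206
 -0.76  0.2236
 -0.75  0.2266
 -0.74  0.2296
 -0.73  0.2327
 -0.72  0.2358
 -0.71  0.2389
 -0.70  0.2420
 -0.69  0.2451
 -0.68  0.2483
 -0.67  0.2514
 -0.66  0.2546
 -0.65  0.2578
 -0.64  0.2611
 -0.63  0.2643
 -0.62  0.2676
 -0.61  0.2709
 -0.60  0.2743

16.55

σ√T = 0.51 × 0.5000 = 0.2550
d₁ = [ln(440/540) + (0.043 + 0.51²/2)·0.25] / 0.2550 = [-0.2048 + 0.0433] / 0.2550 = -0.6335 → -0.63
d₂ = d₁ − σ√T = -0.6335 − 0.2550 = -0.8885 → -0.89
e^(−rT) = e^(−0.043·0.25) = 0.9893
N(d₁) = N(-0.63) = 0.2643;  N(d₂) = N(-0.89) = 0.1867
C = 440·0.2643 − 540·0.9893·0.1867 = 116.2920 − 99.7392 = 16.5528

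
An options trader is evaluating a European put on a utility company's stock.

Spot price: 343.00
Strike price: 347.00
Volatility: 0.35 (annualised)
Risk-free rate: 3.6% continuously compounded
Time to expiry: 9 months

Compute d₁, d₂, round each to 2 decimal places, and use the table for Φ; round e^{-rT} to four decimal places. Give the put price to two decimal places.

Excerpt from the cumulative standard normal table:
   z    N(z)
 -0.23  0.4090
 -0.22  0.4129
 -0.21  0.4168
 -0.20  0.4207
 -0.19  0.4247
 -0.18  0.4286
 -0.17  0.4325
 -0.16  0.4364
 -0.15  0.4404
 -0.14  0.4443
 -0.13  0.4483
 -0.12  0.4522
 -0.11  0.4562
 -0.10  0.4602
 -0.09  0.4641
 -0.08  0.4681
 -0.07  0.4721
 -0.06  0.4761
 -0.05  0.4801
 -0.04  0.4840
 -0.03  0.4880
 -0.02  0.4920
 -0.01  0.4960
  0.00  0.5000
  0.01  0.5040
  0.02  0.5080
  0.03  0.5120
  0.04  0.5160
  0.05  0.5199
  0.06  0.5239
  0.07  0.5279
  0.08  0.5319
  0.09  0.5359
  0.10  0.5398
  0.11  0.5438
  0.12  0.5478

σ√T = 0.35·√0.75 = 0.3031
d₁ = [ln(343/347) + (0.036 + ½·0.35²)·0.75] / (σ√T) = (-0.0116 + 0.0729) / 0.3031 = 0.2024 which rounds to 0.20
d₂ = 0.2024 − 0.3031 = -0.1007 which rounds to -0.10
e^(−rT) = e^(−0.036·0.75) = 0.9734
N(−d₂) = N(0.10) = 0.5398;  N(−d₁) = N(-0.20) = 0.4207
P = 347·0.9734·0.5398 − 343·0.4207 = 182.3281 − 144.3001 = 38.0280

38.03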